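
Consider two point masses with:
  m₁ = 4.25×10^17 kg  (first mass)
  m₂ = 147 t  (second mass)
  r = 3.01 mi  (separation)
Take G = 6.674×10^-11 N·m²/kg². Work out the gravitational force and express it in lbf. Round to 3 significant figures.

F is given directly by: F = Gm₁m₂/r².
m₁ = 4.25×10^17 kg; m₂ = 147 t = 1.470×10^5 kg; r = 3.01 mi = 4844 m; G = 6.674×10^-11 N·m²/kg².
F = 1.777×10^5 N
1.777×10^5 N × (1 lbf / 4.448 N) = 39946 lbf

39900 lbf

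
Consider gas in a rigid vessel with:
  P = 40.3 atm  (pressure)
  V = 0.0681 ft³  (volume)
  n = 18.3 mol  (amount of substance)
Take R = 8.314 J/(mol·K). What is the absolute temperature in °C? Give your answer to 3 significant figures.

From the ideal-gas law: T = PV/(nR).
P = 40.3 atm = 4.083×10^6 Pa; V = 0.0681 ft³ = 0.001928 m³; n = 18.3 mol; R = 8.314 J/(mol·K).
T = 51.76 K
51.76 K − 273.15 = -221.4 °C

-221 °C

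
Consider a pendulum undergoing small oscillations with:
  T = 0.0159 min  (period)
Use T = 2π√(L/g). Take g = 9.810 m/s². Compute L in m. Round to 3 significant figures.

Solving T = 2π√(L/g) for L: L = g·(T/2π)².
T = 0.0159 min = 0.9540 s; g = 9.810 m/s².
L = 0.2262 m

0.226 m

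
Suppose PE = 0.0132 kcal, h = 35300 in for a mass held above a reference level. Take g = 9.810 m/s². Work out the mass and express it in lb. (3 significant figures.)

0.0138 lb

Solving PE = m·g·h for m: m = PE/(g·h).
PE = 0.0132 kcal = 55.23 J; h = 35300 in = 896.6 m; g = 9.810 m/s².
m = 0.006279 kg
0.006279 kg × (1 lb / 0.4536 kg) = 0.01384 lb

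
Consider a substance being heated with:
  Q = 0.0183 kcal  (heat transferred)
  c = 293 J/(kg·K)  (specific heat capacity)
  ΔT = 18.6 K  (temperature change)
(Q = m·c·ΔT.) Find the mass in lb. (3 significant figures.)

Solving Q = m·c·ΔT for m: m = Q/(c·ΔT).
Q = 0.0183 kcal = 76.57 J; c = 293 J/(kg·K); ΔT = 18.6 K.
m = 0.01405 kg
0.01405 kg × (1 lb / 0.4536 kg) = 0.03097 lb

0.0310 lb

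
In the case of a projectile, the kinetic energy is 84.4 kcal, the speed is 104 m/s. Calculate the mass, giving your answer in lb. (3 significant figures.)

Solving KE = ½mv² for m: m = 2·KE/v².
KE = 84.4 kcal = 3.531×10^5 J; v = 104 m/s.
m = 65.30 kg
65.30 kg × (1 lb / 0.4536 kg) = 144.0 lb

144 lb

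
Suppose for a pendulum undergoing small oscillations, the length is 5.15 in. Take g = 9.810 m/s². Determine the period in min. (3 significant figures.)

0.0121 min

Directly: T = 2π√(L/g).
L = 5.15 in = 0.1308 m; g = 9.810 m/s².
T = 0.7255 s
0.7255 s × (1 min / 60.00 s) = 0.01209 min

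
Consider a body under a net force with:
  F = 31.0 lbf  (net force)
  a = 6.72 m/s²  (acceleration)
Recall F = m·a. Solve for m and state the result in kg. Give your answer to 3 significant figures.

From Newton's second law: m = F/a.
F = 31.0 lbf = 137.9 N; a = 6.72 m/s².
m = 20.52 kg

20.5 kg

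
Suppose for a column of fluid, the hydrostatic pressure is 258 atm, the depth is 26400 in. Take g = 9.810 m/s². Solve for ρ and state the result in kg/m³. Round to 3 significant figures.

Rearranging P = ρ·g·h for ρ: ρ = P/(g·h).
P = 258 atm = 2.614×10^7 Pa; h = 26400 in = 670.6 m; g = 9.810 m/s².
ρ = 3974 kg/m³

3970 kg/m³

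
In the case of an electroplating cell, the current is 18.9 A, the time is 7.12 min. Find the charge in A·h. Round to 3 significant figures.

q is given directly by: q = It.
I = 18.9 A; t = 7.12 min = 427.2 s.
q = 8074 C
8074 C × (1 A·h / 3600 C) = 2.243 A·h

2.24 A·h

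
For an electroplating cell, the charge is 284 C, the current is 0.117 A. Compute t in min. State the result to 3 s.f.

Rearranging q = I·t for t: t = q/I.
q = 284 C; I = 0.117 A.
t = 2427 s
2427 s × (1 min / 60.00 s) = 40.46 min

40.5 min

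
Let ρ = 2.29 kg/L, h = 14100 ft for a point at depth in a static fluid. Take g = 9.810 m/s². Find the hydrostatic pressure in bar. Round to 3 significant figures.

965 bar

P is given directly by: P = ρgh.
ρ = 2.29 kg/L = 2290 kg/m³; h = 14100 ft = 4298 m; g = 9.810 m/s².
P = 9.655×10^7 Pa
9.655×10^7 Pa × (1 bar / 1.000×10^5 Pa) = 965.5 bar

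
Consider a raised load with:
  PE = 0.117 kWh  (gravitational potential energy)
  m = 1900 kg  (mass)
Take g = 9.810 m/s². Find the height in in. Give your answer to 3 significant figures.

Solving PE = m·g·h for h: h = PE/(m·g).
PE = 0.117 kWh = 4.212×10^5 J; m = 1900 kg; g = 9.810 m/s².
h = 22.60 m
22.60 m × (1 in / 0.02540 m) = 889.7 in

890 in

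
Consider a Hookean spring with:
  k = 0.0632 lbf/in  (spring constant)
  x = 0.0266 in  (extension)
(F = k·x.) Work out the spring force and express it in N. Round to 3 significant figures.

Directly: F = kx.
k = 0.0632 lbf/in = 11.07 N/m; x = 0.0266 in = 6.756×10^-4 m.
F = 0.007478 N

0.00748 N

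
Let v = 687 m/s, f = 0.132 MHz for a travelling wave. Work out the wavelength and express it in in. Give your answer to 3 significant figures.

0.205 in

Rearranging: λ = v/f.
v = 687 m/s; f = 0.132 MHz = 1.320×10^5 Hz.
λ = 0.005205 m
0.005205 m × (1 in / 0.02540 m) = 0.2049 in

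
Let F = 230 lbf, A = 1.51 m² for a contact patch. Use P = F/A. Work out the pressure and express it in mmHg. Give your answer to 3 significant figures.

Directly: P = F/A.
F = 230 lbf = 1023 N; A = 1.51 m².
P = 677.5 Pa  (the unit combination reduces to kg/(m·s²) = Pa)
677.5 Pa × (1 mmHg / 133.3 Pa) = 5.082 mmHg

5.08 mmHg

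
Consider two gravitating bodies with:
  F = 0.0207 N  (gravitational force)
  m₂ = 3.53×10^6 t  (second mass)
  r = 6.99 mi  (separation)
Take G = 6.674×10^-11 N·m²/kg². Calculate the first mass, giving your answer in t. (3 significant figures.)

11100 t

From Newton's law of gravitation: m₁ = F·r²/(G·m₂).
F = 0.0207 N; m₂ = 3.53×10^6 t = 3.530×10^9 kg; r = 6.99 mi = 11249 m; G = 6.674×10^-11 N·m²/kg².
m₁ = 1.112×10^7 kg
1.112×10^7 kg × (1 t / 1000 kg) = 11119 t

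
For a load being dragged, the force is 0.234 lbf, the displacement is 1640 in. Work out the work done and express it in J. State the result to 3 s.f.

W is given directly by: W = F·d.
F = 0.234 lbf = 1.041 N; d = 1640 in = 41.66 m.
W = 43.36 J

43.4 J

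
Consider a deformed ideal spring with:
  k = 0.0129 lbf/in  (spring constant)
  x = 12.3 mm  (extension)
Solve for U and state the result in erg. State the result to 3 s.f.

1710 erg

Directly: U = ½kx².
k = 0.0129 lbf/in = 2.259 N/m; x = 12.3 mm = 0.01230 m.
U = 1.709×10^-4 J
1.709×10^-4 J × (1 erg / 1.000×10^-7 J) = 1709 erg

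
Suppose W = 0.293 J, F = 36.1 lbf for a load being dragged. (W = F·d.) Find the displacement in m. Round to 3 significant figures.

0.00182 m

Solving W = F·d for d: d = W/F.
W = 0.293 J; F = 36.1 lbf = 160.6 N.
d = 0.001825 m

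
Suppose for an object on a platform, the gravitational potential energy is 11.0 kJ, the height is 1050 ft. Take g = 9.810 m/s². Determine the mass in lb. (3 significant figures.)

Solving PE = m·g·h for m: m = PE/(g·h).
PE = 11.0 kJ = 11000 J; h = 1050 ft = 320.0 m; g = 9.810 m/s².
m = 3.504 kg
3.504 kg × (1 lb / 0.4536 kg) = 7.724 lb

7.72 lb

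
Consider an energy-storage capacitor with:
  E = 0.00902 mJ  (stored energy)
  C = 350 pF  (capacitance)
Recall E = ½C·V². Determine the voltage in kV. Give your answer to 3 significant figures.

0.227 kV

Rearranging: V = √(2E/C).
E = 0.00902 mJ = 9.020×10^-6 J; C = 350 pF = 3.500×10^-10 F.
V = 227.0 V
227.0 V × (1 kV / 1000 V) = 0.2270 kV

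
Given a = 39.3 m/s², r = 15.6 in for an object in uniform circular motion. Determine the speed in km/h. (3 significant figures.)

14.2 km/h

Solving a = v²/r for v: v = √(a·r).
a = 39.3 m/s²; r = 15.6 in = 0.3962 m.
v = 3.946 m/s
3.946 m/s × (1 km/h / 0.2778 m/s) = 14.21 km/h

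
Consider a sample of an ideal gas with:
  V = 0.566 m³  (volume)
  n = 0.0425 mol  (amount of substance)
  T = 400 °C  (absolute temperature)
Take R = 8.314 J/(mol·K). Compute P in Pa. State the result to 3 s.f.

420 Pa

Directly: P = nRT/V.
V = 0.566 m³; n = 0.0425 mol; T = 400 °C = 673.1 K; R = 8.314 J/(mol·K).
P = 420.2 Pa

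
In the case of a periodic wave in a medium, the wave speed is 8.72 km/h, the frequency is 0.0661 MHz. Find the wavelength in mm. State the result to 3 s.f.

0.0366 mm

Rearranging: λ = v/f.
v = 8.72 km/h = 2.422 m/s; f = 0.0661 MHz = 66100 Hz.
λ = 3.664×10^-5 m
3.664×10^-5 m × (1 mm / 0.001000 m) = 0.03664 mm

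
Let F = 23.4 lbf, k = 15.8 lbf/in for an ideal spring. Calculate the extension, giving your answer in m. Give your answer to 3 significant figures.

From Hooke's law: x = F/k.
F = 23.4 lbf = 104.1 N; k = 15.8 lbf/in = 2767 N/m.
x = 0.03762 m

0.0376 m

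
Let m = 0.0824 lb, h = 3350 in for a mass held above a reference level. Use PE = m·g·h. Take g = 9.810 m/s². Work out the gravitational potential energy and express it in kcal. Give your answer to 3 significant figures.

0.00746 kcal

PE is given directly by: PE = mgh.
m = 0.0824 lb = 0.03738 kg; h = 3350 in = 85.09 m; g = 9.810 m/s².
PE = 31.20 J
31.20 J × (1 kcal / 4184 J) = 0.007457 kcal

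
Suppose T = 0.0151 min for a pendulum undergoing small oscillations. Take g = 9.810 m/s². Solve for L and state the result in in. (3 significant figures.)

8.03 in

Solving T = 2π√(L/g) for L: L = g·(T/2π)².
T = 0.0151 min = 0.9060 s; g = 9.810 m/s².
L = 0.2040 m
0.2040 m × (1 in / 0.02540 m) = 8.030 in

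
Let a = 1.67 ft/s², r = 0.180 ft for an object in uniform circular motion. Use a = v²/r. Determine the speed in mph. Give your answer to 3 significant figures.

Solving a = v²/r for v: v = √(a·r).
a = 1.67 ft/s² = 0.5090 m/s²; r = 0.180 ft = 0.05486 m.
v = 0.1671 m/s
0.1671 m/s × (1 mph / 0.4470 m/s) = 0.3738 mph

0.374 mph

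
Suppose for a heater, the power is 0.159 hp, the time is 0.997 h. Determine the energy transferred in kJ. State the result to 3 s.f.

Rearranging P = W/t for W: W = P·t.
P = 0.159 hp = 118.6 W; t = 0.997 h = 3589 s.
W = 4.256×10^5 J
4.256×10^5 J × (1 kJ / 1000 J) = 425.6 kJ

426 kJ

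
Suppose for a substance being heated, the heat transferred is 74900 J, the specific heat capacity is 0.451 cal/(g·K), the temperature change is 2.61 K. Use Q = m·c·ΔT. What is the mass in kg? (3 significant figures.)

15.2 kg

Solving Q = m·c·ΔT for m: m = Q/(c·ΔT).
Q = 74900 J; c = 0.451 cal/(g·K) = 1887 J/(kg·K); ΔT = 2.61 K.
m = 15.21 kg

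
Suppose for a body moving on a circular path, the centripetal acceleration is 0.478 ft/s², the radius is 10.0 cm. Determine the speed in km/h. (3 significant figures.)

Rearranging: v = √(a·r).
a = 0.478 ft/s² = 0.1457 m/s²; r = 10.0 cm = 0.1000 m.
v = 0.1207 m/s
0.1207 m/s × (1 km/h / 0.2778 m/s) = 0.4345 km/h

0.435 km/h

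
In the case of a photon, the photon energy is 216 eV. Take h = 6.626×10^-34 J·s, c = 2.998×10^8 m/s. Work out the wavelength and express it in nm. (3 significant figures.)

Solving E = h·c/λ for λ: λ = hc/E.
E = 216 eV = 3.461×10^-17 J; h = 6.626×10^-34 J·s; c = 2.998×10^8 m/s.
λ = 5.740×10^-9 m
5.740×10^-9 m × (1 nm / 1.000×10^-9 m) = 5.740 nm

5.74 nm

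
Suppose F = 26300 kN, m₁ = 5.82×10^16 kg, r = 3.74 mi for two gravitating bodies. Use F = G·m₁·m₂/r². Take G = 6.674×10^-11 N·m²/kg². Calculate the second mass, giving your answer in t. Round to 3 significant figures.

From Newton's law of gravitation: m₂ = F·r²/(G·m₁).
F = 26300 kN = 2.630×10^7 N; m₁ = 5.82×10^16 kg; r = 3.74 mi = 6019 m; G = 6.674×10^-11 N·m²/kg².
m₂ = 2.453×10^8 kg
2.453×10^8 kg × (1 t / 1000 kg) = 2.453×10^5 t

2.45×10^5 t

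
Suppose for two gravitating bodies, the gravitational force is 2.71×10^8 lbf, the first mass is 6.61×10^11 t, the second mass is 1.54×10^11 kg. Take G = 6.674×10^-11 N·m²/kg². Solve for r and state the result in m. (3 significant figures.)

From Newton's law of gravitation: r = √(G·m₁m₂/F).
F = 2.71×10^8 lbf = 1.205×10^9 N; m₁ = 6.61×10^11 t = 6.610×10^14 kg; m₂ = 1.54×10^11 kg; G = 6.674×10^-11 N·m²/kg².
r = 2374 m

2370 m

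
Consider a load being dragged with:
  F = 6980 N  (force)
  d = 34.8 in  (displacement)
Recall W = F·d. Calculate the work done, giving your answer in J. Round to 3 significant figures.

W is given directly by: W = F·d.
F = 6980 N; d = 34.8 in = 0.8839 m.
W = 6170 J

6170 J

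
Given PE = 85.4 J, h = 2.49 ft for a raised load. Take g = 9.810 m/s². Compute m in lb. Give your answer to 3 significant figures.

Rearranging PE = m·g·h for m: m = PE/(g·h).
PE = 85.4 J; h = 2.49 ft = 0.7590 m; g = 9.810 m/s².
m = 11.47 kg
11.47 kg × (1 lb / 0.4536 kg) = 25.29 lb

25.3 lb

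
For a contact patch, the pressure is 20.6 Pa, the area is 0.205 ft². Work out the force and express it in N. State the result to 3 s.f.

Rearranging: F = P·A.
P = 20.6 Pa; A = 0.205 ft² = 0.01905 m².
F = 0.3923 N  (the unit combination reduces to kg·m/s² = N)

0.392 N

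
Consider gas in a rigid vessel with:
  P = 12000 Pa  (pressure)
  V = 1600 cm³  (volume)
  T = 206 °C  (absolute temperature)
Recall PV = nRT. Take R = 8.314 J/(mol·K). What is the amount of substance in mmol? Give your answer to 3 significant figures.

From the ideal-gas law: n = PV/(RT).
P = 12000 Pa; V = 1600 cm³ = 0.001600 m³; T = 206 °C = 479.1 K; R = 8.314 J/(mol·K).
n = 0.004820 mol
0.004820 mol × (1 mmol / 0.001000 mol) = 4.820 mmol

4.82 mmol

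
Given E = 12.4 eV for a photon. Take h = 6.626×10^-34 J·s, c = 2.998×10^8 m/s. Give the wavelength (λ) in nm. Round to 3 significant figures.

100 nm

Rearranging: λ = hc/E.
E = 12.4 eV = 1.987×10^-18 J; h = 6.626×10^-34 J·s; c = 2.998×10^8 m/s.
λ = 9.999×10^-8 m
9.999×10^-8 m × (1 nm / 1.000×10^-9 m) = 99.99 nm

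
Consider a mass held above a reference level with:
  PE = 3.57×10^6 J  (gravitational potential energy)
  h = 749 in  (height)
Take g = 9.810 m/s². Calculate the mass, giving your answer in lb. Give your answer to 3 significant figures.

42200 lb

Rearranging: m = PE/(g·h).
PE = 3.57×10^6 J; h = 749 in = 19.02 m; g = 9.810 m/s².
m = 19129 kg
19129 kg × (1 lb / 0.4536 kg) = 42171 lb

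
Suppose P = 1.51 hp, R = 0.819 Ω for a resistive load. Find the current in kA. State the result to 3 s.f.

0.0371 kA

Rearranging: I = √(P/R).
P = 1.51 hp = 1126 W; R = 0.819 Ω.
I = 37.08 A
37.08 A × (1 kA / 1000 A) = 0.03708 kA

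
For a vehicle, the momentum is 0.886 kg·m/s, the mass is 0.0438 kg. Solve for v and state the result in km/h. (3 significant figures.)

72.8 km/h

Solving p = m·v for v: v = p/m.
p = 0.886 kg·m/s; m = 0.0438 kg.
v = 20.23 m/s
20.23 m/s × (1 km/h / 0.2778 m/s) = 72.82 km/h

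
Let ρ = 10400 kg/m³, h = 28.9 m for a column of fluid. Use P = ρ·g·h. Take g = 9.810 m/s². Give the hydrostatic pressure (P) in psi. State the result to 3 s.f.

428 psi

Directly: P = ρgh.
ρ = 10400 kg/m³; h = 28.9 m; g = 9.810 m/s².
P = 2.948×10^6 Pa
2.948×10^6 Pa × (1 psi / 6895 Pa) = 427.6 psi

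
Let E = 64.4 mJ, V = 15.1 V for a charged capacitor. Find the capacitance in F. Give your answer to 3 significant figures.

Rearranging: C = 2E/V².
E = 64.4 mJ = 0.06440 J; V = 15.1 V.
C = 5.649×10^-4 F

5.65×10^-4 F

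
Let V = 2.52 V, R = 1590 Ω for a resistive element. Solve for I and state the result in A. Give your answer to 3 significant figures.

0.00158 A

Rearranging V = I·R for I: I = V/R.
V = 2.52 V; R = 1590 Ω.
I = 0.001585 A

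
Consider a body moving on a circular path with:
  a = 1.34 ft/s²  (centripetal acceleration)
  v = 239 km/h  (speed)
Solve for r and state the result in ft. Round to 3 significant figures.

Rearranging: r = v²/a.
a = 1.34 ft/s² = 0.4084 m/s²; v = 239 km/h = 66.39 m/s.
r = 10791 m
10791 m × (1 ft / 0.3048 m) = 35404 ft

35400 ft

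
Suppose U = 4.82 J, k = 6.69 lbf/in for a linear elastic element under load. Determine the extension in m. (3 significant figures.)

Solving U = ½k·x² for x: x = √(2U/k).
U = 4.82 J; k = 6.69 lbf/in = 1172 N/m.
x = 0.09071 m

0.0907 m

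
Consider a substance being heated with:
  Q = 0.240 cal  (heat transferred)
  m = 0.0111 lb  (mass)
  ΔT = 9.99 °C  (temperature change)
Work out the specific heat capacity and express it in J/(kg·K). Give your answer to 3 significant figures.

20.0 J/(kg·K)

Rearranging: c = Q/(m·ΔT).
Q = 0.240 cal = 1.004 J; m = 0.0111 lb = 0.005035 kg; ΔT = 9.99 °C = 9.990 K.
c = 19.96 J/(kg·K)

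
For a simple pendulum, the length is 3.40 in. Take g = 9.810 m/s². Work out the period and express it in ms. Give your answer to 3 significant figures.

Directly: T = 2π√(L/g).
L = 3.40 in = 0.08636 m; g = 9.810 m/s².
T = 0.5895 s
0.5895 s × (1 ms / 0.001000 s) = 589.5 ms

590 ms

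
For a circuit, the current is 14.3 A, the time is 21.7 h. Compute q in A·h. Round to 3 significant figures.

310 A·h

q is given directly by: q = It.
I = 14.3 A; t = 21.7 h = 78120 s.
q = 1.117×10^6 C
1.117×10^6 C × (1 A·h / 3600 C) = 310.3 A·h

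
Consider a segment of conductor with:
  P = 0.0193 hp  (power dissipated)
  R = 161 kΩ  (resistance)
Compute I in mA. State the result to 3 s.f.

Rearranging P = I²R for I: I = √(P/R).
P = 0.0193 hp = 14.39 W; R = 161 kΩ = 1.610×10^5 Ω.
I = 0.009455 A
0.009455 A × (1 mA / 0.001000 A) = 9.455 mA

9.45 mA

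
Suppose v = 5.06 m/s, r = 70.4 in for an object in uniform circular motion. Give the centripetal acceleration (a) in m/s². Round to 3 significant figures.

Directly: a = v²/r.
v = 5.06 m/s; r = 70.4 in = 1.788 m.
a = 14.32 m/s²

14.3 m/s²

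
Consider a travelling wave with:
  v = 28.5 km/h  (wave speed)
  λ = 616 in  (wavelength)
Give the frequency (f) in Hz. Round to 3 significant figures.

0.506 Hz

Solving v = f·λ for f: f = v/λ.
v = 28.5 km/h = 7.917 m/s; λ = 616 in = 15.65 m.
f = 0.5060 Hz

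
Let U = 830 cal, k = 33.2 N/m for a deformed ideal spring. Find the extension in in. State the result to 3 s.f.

Solving U = ½k·x² for x: x = √(2U/k).
U = 830 cal = 3473 J; k = 33.2 N/m.
x = 14.46 m
14.46 m × (1 in / 0.02540 m) = 569.4 in

569 in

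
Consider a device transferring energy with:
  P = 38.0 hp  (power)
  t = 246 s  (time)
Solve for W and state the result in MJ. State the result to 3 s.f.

6.97 MJ

Solving P = W/t for W: W = P·t.
P = 38.0 hp = 28337 W; t = 246 s.
W = 6.971×10^6 J
6.971×10^6 J × (1 MJ / 1.000×10^6 J) = 6.971 MJ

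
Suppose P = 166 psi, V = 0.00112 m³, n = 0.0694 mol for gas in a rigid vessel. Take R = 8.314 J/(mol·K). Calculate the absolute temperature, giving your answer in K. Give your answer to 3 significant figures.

2220 K

Rearranging PV = nRT for T: T = PV/(nR).
P = 166 psi = 1.145×10^6 Pa; V = 0.00112 m³; n = 0.0694 mol; R = 8.314 J/(mol·K).
T = 2222 K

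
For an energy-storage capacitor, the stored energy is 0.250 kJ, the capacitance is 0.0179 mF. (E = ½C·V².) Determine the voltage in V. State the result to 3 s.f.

Rearranging: V = √(2E/C).
E = 0.250 kJ = 250.0 J; C = 0.0179 mF = 1.790×10^-5 F.
V = 5285 V

5290 V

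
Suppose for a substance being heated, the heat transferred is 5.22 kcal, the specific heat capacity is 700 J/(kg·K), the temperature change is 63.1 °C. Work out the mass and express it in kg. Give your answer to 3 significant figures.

Rearranging Q = m·c·ΔT for m: m = Q/(c·ΔT).
Q = 5.22 kcal = 21840 J; c = 700 J/(kg·K); ΔT = 63.1 °C = 63.10 K.
m = 0.4945 kg

0.494 kg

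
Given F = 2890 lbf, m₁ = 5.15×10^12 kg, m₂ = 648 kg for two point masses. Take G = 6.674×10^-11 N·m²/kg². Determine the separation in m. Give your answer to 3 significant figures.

From Newton's law of gravitation: r = √(G·m₁m₂/F).
F = 2890 lbf = 12855 N; m₁ = 5.15×10^12 kg; m₂ = 648 kg; G = 6.674×10^-11 N·m²/kg².
r = 4.162 m

4.16 m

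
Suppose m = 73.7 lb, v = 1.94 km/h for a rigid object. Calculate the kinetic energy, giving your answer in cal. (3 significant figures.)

KE is given directly by: KE = ½mv².
m = 73.7 lb = 33.43 kg; v = 1.94 km/h = 0.5389 m/s.
KE = 4.854 J  (the unit combination reduces to kg·m²/s² = J)
4.854 J × (1 cal / 4.184 J) = 1.160 cal

1.16 cal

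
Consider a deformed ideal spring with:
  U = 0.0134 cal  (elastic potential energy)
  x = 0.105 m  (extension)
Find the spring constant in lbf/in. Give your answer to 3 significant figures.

0.0581 lbf/in

Solving U = ½k·x² for k: k = 2U/x².
U = 0.0134 cal = 0.05607 J; x = 0.105 m.
k = 10.17 N/m
10.17 N/m × (1 lbf/in / 175.1 N/m) = 0.05808 lbf/in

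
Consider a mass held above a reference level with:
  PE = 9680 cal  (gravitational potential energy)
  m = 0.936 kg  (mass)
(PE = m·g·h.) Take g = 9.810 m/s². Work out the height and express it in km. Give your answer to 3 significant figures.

Rearranging: h = PE/(m·g).
PE = 9680 cal = 40501 J; m = 0.936 kg; g = 9.810 m/s².
h = 4411 m
4411 m × (1 km / 1000 m) = 4.411 km

4.41 km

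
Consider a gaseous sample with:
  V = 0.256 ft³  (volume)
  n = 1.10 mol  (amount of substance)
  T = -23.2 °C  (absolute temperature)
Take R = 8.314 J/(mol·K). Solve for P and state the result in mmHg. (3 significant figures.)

From the ideal-gas law: P = nRT/V.
V = 0.256 ft³ = 0.007249 m³; n = 1.10 mol; T = -23.2 °C = 249.9 K; R = 8.314 J/(mol·K).
P = 3.153×10^5 Pa
3.153×10^5 Pa × (1 mmHg / 133.3 Pa) = 2365 mmHg

2370 mmHg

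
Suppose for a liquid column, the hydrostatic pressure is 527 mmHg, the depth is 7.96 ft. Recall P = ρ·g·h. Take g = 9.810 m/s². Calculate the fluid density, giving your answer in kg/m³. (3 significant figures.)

Rearranging P = ρ·g·h for ρ: ρ = P/(g·h).
P = 527 mmHg = 70261 Pa; h = 7.96 ft = 2.426 m; g = 9.810 m/s².
ρ = 2952 kg/m³

2950 kg/m³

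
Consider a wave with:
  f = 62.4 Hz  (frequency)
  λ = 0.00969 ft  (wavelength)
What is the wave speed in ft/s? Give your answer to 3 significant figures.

v is given directly by: v = fλ.
f = 62.4 Hz; λ = 0.00969 ft = 0.002954 m.
v = 0.1843 m/s
0.1843 m/s × (1 ft/s / 0.3048 m/s) = 0.6047 ft/s

0.605 ft/s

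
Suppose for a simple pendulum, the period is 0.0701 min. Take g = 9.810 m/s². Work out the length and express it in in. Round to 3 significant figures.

Solving T = 2π√(L/g) for L: L = g·(T/2π)².
T = 0.0701 min = 4.206 s; g = 9.810 m/s².
L = 4.396 m
4.396 m × (1 in / 0.02540 m) = 173.1 in

173 in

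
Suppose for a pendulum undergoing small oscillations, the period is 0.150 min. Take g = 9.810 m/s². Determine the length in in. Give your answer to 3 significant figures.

792 in

Rearranging T = 2π√(L/g) for L: L = g·(T/2π)².
T = 0.150 min = 9.000 s; g = 9.810 m/s².
L = 20.13 m
20.13 m × (1 in / 0.02540 m) = 792.4 in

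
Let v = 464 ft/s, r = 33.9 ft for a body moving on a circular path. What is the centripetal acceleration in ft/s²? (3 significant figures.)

Directly: a = v²/r.
v = 464 ft/s = 141.4 m/s; r = 33.9 ft = 10.33 m.
a = 1936 m/s²
1936 m/s² × (1 ft/s² / 0.3048 m/s²) = 6351 ft/s²

6350 ft/s²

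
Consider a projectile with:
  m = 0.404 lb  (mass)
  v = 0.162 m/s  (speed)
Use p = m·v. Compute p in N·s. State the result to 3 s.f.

p is given directly by: p = mv.
m = 0.404 lb = 0.1833 kg; v = 0.162 m/s.
p = 0.02969 kg·m/s
Since 1 N·s = 1 kg·m/s, 0.02969 N·s.

0.0297 N·s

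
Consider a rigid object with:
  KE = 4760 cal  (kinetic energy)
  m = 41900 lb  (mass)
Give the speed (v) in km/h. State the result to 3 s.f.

Rearranging KE = ½mv² for v: v = √(2·KE/m).
KE = 4760 cal = 19916 J; m = 41900 lb = 19006 kg.
v = 1.448 m/s
1.448 m/s × (1 km/h / 0.2778 m/s) = 5.212 km/h

5.21 km/h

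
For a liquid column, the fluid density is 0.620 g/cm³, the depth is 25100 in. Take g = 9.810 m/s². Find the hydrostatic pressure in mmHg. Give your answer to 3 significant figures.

29100 mmHg

Directly: P = ρgh.
ρ = 0.620 g/cm³ = 620.0 kg/m³; h = 25100 in = 637.5 m; g = 9.810 m/s².
P = 3.878×10^6 Pa
3.878×10^6 Pa × (1 mmHg / 133.3 Pa) = 29085 mmHg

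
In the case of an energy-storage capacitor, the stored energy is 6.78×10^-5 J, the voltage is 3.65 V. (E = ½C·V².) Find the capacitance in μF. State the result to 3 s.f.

Rearranging E = ½C·V² for C: C = 2E/V².
E = 6.78×10^-5 J; V = 3.65 V.
C = 1.018×10^-5 F
1.018×10^-5 F × (1 μF / 1.000×10^-6 F) = 10.18 μF

10.2 μF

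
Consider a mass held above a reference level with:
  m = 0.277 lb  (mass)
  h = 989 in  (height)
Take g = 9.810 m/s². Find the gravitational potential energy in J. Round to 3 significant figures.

31.0 J

PE is given directly by: PE = mgh.
m = 0.277 lb = 0.1256 kg; h = 989 in = 25.12 m; g = 9.810 m/s².
PE = 30.96 J  (the unit combination reduces to kg·m²/s² = J)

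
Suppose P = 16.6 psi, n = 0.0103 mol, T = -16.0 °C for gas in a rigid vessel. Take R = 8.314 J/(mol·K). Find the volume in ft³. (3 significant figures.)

Rearranging: V = nRT/P.
P = 16.6 psi = 1.145×10^5 Pa; n = 0.0103 mol; T = -16.0 °C = 257.1 K; R = 8.314 J/(mol·K).
V = 1.924×10^-4 m³
1.924×10^-4 m³ × (1 ft³ / 0.02832 m³) = 0.006795 ft³

0.00679 ft³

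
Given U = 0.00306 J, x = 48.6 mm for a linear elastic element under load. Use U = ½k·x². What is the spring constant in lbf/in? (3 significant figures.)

0.0148 lbf/in

Rearranging: k = 2U/x².
U = 0.00306 J; x = 48.6 mm = 0.04860 m.
k = 2.591 N/m
2.591 N/m × (1 lbf/in / 175.1 N/m) = 0.01480 lbf/in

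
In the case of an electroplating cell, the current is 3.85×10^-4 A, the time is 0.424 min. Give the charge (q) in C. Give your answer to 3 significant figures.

0.00979 C

Directly: q = It.
I = 3.85×10^-4 A; t = 0.424 min = 25.44 s.
q = 0.009794 C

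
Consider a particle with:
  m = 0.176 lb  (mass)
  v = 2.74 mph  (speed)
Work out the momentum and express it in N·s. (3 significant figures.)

Directly: p = mv.
m = 0.176 lb = 0.07983 kg; v = 2.74 mph = 1.225 m/s.
p = 0.09779 kg·m/s  (the unit combination reduces to kg·m/s = kg·m/s)
Since 1 N·s = 1 kg·m/s, 0.09779 N·s.

0.0978 N·s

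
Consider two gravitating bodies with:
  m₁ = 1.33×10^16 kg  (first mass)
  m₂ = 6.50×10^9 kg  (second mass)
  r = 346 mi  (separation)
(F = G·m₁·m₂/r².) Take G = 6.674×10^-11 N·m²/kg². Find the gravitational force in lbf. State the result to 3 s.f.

From Newton's law of gravitation: F = Gm₁m₂/r².
m₁ = 1.33×10^16 kg; m₂ = 6.50×10^9 kg; r = 346 mi = 5.568×10^5 m; G = 6.674×10^-11 N·m²/kg².
F = 18608 N
18608 N × (1 lbf / 4.448 N) = 4183 lbf

4180 lbf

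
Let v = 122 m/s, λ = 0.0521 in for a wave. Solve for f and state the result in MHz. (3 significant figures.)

Solving v = f·λ for f: f = v/λ.
v = 122 m/s; λ = 0.0521 in = 0.001323 m.
f = 92191 Hz
92191 Hz × (1 MHz / 1.000×10^6 Hz) = 0.09219 MHz

0.0922 MHz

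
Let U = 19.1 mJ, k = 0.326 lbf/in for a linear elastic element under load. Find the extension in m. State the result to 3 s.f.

Solving U = ½k·x² for x: x = √(2U/k).
U = 19.1 mJ = 0.01910 J; k = 0.326 lbf/in = 57.09 N/m.
x = 0.02587 m

0.0259 m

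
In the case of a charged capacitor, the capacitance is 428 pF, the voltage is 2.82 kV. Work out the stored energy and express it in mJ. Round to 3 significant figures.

1.70 mJ

E is given directly by: E = ½CV².
C = 428 pF = 4.280×10^-10 F; V = 2.82 kV = 2820 V.
E = 0.001702 J
0.001702 J × (1 mJ / 0.001000 J) = 1.702 mJ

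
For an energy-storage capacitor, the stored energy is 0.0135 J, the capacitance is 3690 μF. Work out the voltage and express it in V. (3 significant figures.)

2.71 V

Rearranging: V = √(2E/C).
E = 0.0135 J; C = 3690 μF = 0.003690 F.
V = 2.705 V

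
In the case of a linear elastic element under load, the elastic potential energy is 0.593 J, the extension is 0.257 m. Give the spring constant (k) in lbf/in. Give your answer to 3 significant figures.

0.103 lbf/in

Rearranging: k = 2U/x².
U = 0.593 J; x = 0.257 m.
k = 17.96 N/m
17.96 N/m × (1 lbf/in / 175.1 N/m) = 0.1025 lbf/in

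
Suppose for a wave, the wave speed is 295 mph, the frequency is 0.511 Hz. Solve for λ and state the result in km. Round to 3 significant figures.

0.258 km

Rearranging: λ = v/f.
v = 295 mph = 131.9 m/s; f = 0.511 Hz.
λ = 258.1 m
258.1 m × (1 km / 1000 m) = 0.2581 km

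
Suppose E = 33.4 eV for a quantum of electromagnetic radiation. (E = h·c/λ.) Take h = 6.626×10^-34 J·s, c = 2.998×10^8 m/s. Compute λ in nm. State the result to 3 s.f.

37.1 nm

Rearranging: λ = hc/E.
E = 33.4 eV = 5.351×10^-18 J; h = 6.626×10^-34 J·s; c = 2.998×10^8 m/s.
λ = 3.712×10^-8 m
3.712×10^-8 m × (1 nm / 1.000×10^-9 m) = 37.12 nm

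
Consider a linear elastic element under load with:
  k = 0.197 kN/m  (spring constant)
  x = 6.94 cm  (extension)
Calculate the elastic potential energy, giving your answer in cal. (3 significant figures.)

0.113 cal

Directly: U = ½kx².
k = 0.197 kN/m = 197.0 N/m; x = 6.94 cm = 0.06940 m.
U = 0.4744 J
0.4744 J × (1 cal / 4.184 J) = 0.1134 cal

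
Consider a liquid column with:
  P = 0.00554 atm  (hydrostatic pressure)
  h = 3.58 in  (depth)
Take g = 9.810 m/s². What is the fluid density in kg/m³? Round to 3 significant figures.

Solving P = ρ·g·h for ρ: ρ = P/(g·h).
P = 0.00554 atm = 561.3 Pa; h = 3.58 in = 0.09093 m; g = 9.810 m/s².
ρ = 629.3 kg/m³

629 kg/m³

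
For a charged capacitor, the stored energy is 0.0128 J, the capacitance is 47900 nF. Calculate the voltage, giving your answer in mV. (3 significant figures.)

Rearranging: V = √(2E/C).
E = 0.0128 J; C = 47900 nF = 4.790×10^-5 F.
V = 23.12 V
23.12 V × (1 mV / 0.001000 V) = 23118 mV

23100 mV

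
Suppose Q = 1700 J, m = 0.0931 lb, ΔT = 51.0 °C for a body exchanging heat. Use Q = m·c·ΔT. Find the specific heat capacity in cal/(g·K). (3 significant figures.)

0.189 cal/(g·K)

Solving Q = m·c·ΔT for c: c = Q/(m·ΔT).
Q = 1700 J; m = 0.0931 lb = 0.04223 kg; ΔT = 51.0 °C = 51.00 K.
c = 789.3 J/(kg·K)
789.3 J/(kg·K) × (1 cal/(g·K) / 4184 J/(kg·K)) = 0.1887 cal/(g·K)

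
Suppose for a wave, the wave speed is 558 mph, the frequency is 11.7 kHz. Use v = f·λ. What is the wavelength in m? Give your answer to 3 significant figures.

0.0213 m

Rearranging v = f·λ for λ: λ = v/f.
v = 558 mph = 249.4 m/s; f = 11.7 kHz = 11700 Hz.
λ = 0.02132 m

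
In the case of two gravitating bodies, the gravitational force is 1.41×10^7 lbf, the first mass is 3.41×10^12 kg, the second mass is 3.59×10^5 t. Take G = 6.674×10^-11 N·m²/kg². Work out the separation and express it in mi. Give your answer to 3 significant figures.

From Newton's law of gravitation: r = √(G·m₁m₂/F).
F = 1.41×10^7 lbf = 6.272×10^7 N; m₁ = 3.41×10^12 kg; m₂ = 3.59×10^5 t = 3.590×10^8 kg; G = 6.674×10^-11 N·m²/kg².
r = 36.09 m
36.09 m × (1 mi / 1609 m) = 0.02243 mi

0.0224 mi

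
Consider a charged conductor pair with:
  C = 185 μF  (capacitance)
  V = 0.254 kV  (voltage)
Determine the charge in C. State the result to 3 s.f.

Solving C = Q/V for Q: Q = CV.
C = 185 μF = 1.850×10^-4 F; V = 0.254 kV = 254.0 V.
Q = 0.04699 C

0.0470 C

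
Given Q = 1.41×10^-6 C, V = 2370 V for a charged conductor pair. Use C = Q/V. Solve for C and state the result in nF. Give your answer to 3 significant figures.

Directly: C = Q/V.
Q = 1.41×10^-6 C; V = 2370 V.
C = 5.949×10^-10 F
5.949×10^-10 F × (1 nF / 1.000×10^-9 F) = 0.5949 nF

0.595 nF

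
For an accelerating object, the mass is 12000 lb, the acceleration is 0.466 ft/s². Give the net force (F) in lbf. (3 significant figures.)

174 lbf

From Newton's second law: F = m·a.
m = 12000 lb = 5443 kg; a = 0.466 ft/s² = 0.1420 m/s².
F = 773.1 N
773.1 N × (1 lbf / 4.448 N) = 173.8 lbf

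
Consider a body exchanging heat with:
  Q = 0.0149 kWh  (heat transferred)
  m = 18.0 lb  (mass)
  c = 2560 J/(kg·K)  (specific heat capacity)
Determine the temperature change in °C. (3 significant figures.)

Solving Q = m·c·ΔT for ΔT: ΔT = Q/(m·c).
Q = 0.0149 kWh = 53640 J; m = 18.0 lb = 8.165 kg; c = 2560 J/(kg·K).
ΔT = 2.566 K
Since 1 °C = 1 K, 2.566 °C.

2.57 °C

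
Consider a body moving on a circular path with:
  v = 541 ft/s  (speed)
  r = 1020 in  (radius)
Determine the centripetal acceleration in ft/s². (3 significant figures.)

3440 ft/s²

a is given directly by: a = v²/r.
v = 541 ft/s = 164.9 m/s; r = 1020 in = 25.91 m.
a = 1050 m/s²
1050 m/s² × (1 ft/s² / 0.3048 m/s²) = 3443 ft/s²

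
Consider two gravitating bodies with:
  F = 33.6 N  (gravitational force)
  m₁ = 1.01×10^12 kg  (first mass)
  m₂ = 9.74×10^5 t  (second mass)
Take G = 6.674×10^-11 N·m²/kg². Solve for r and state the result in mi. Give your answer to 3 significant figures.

From Newton's law of gravitation: r = √(G·m₁m₂/F).
F = 33.6 N; m₁ = 1.01×10^12 kg; m₂ = 9.74×10^5 t = 9.740×10^8 kg; G = 6.674×10^-11 N·m²/kg².
r = 44204 m
44204 m × (1 mi / 1609 m) = 27.47 mi

27.5 mi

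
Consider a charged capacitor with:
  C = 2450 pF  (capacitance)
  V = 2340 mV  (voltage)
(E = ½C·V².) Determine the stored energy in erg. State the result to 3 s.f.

0.0671 erg

E is given directly by: E = ½CV².
C = 2450 pF = 2.450×10^-9 F; V = 2340 mV = 2.340 V.
E = 6.708×10^-9 J  (the unit combination reduces to kg·m²/s² = J)
6.708×10^-9 J × (1 erg / 1.000×10^-7 J) = 0.06708 erg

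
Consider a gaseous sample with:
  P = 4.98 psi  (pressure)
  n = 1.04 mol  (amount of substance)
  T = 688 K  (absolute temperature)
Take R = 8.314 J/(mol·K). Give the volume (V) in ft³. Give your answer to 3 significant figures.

6.12 ft³

Rearranging PV = nRT for V: V = nRT/P.
P = 4.98 psi = 34336 Pa; n = 1.04 mol; T = 688 K; R = 8.314 J/(mol·K).
V = 0.1733 m³
0.1733 m³ × (1 ft³ / 0.02832 m³) = 6.118 ft³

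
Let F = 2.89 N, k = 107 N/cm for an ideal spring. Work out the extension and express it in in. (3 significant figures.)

Rearranging: x = F/k.
F = 2.89 N; k = 107 N/cm = 10700 N/m.
x = 2.701×10^-4 m
2.701×10^-4 m × (1 in / 0.02540 m) = 0.01063 in

0.0106 in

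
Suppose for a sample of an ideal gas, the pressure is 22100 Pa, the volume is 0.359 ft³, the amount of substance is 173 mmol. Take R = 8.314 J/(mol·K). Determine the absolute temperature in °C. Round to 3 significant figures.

From the ideal-gas law: T = PV/(nR).
P = 22100 Pa; V = 0.359 ft³ = 0.01017 m³; n = 173 mmol = 0.1730 mol; R = 8.314 J/(mol·K).
T = 156.2 K
156.2 K − 273.15 = -117.0 °C

-117 °C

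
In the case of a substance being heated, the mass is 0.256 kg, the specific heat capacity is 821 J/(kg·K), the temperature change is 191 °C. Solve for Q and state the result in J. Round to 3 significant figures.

40100 J

Directly: Q = mcΔT.
m = 0.256 kg; c = 821 J/(kg·K); ΔT = 191 °C = 191.0 K.
Q = 40144 J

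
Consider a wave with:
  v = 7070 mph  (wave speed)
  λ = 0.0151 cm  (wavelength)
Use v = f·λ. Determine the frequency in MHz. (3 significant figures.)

20.9 MHz

Rearranging: f = v/λ.
v = 7070 mph = 3161 m/s; λ = 0.0151 cm = 1.510×10^-4 m.
f = 2.093×10^7 Hz
2.093×10^7 Hz × (1 MHz / 1.000×10^6 Hz) = 20.93 MHz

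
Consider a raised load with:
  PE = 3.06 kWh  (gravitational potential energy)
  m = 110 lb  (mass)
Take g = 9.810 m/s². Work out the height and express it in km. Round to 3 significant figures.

22.5 km

Rearranging PE = m·g·h for h: h = PE/(m·g).
PE = 3.06 kWh = 1.102×10^7 J; m = 110 lb = 49.90 kg; g = 9.810 m/s².
h = 22506 m
22506 m × (1 km / 1000 m) = 22.51 km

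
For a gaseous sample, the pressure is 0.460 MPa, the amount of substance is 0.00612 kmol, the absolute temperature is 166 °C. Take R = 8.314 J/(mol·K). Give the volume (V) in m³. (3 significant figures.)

0.0486 m³

From the ideal-gas law: V = nRT/P.
P = 0.460 MPa = 4.600×10^5 Pa; n = 0.00612 kmol = 6.120 mol; T = 166 °C = 439.1 K; R = 8.314 J/(mol·K).
V = 0.04858 m³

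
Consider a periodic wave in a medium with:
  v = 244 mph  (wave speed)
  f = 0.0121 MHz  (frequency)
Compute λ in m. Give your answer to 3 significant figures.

0.00901 m

Solving v = f·λ for λ: λ = v/f.
v = 244 mph = 109.1 m/s; f = 0.0121 MHz = 12100 Hz.
λ = 0.009015 m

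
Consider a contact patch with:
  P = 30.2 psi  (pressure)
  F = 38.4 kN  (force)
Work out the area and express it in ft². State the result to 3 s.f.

Rearranging P = F/A for A: A = F/P.
P = 30.2 psi = 2.082×10^5 Pa; F = 38.4 kN = 38400 N.
A = 0.1844 m²
0.1844 m² × (1 ft² / 0.09290 m²) = 1.985 ft²

1.99 ft²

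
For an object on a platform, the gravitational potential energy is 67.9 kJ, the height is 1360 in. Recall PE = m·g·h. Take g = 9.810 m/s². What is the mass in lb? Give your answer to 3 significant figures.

Rearranging PE = m·g·h for m: m = PE/(g·h).
PE = 67.9 kJ = 67900 J; h = 1360 in = 34.54 m; g = 9.810 m/s².
m = 200.4 kg
200.4 kg × (1 lb / 0.4536 kg) = 441.7 lb

442 lb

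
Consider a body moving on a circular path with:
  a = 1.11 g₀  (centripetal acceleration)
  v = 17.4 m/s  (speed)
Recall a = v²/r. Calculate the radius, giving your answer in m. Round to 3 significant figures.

Rearranging a = v²/r for r: r = v²/a.
a = 1.11 g₀ = 10.89 m/s²; v = 17.4 m/s.
r = 27.81 m

27.8 m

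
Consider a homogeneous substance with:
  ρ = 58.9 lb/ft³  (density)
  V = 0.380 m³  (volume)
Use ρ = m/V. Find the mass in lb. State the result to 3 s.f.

Rearranging ρ = m/V for m: m = ρV.
ρ = 58.9 lb/ft³ = 943.5 kg/m³; V = 0.380 m³.
m = 358.5 kg
358.5 kg × (1 lb / 0.4536 kg) = 790.4 lb

790 lb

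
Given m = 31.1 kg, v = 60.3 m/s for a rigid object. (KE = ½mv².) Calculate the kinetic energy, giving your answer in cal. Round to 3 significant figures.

KE is given directly by: KE = ½mv².
m = 31.1 kg; v = 60.3 m/s.
KE = 56541 J  (the unit combination reduces to kg·m²/s² = J)
56541 J × (1 cal / 4.184 J) = 13514 cal

13500 cal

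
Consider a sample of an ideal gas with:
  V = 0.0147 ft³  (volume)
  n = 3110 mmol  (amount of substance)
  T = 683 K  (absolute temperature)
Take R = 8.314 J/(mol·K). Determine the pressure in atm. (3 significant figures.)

419 atm

From the ideal-gas law: P = nRT/V.
V = 0.0147 ft³ = 4.163×10^-4 m³; n = 3110 mmol = 3.110 mol; T = 683 K; R = 8.314 J/(mol·K).
P = 4.243×10^7 Pa
4.243×10^7 Pa × (1 atm / 1.013×10^5 Pa) = 418.7 atm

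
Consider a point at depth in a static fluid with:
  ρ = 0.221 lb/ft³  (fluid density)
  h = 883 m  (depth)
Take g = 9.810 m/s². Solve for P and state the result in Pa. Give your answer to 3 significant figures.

Directly: P = ρgh.
ρ = 0.221 lb/ft³ = 3.540 kg/m³; h = 883 m; g = 9.810 m/s².
P = 30665 Pa  (the unit combination reduces to kg/(m·s²) = Pa)

30700 Pa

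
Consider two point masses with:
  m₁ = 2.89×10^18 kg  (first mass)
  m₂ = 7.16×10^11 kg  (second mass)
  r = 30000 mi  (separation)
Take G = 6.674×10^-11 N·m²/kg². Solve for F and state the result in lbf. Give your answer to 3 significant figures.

Directly: F = Gm₁m₂/r².
m₁ = 2.89×10^18 kg; m₂ = 7.16×10^11 kg; r = 30000 mi = 4.828×10^7 m; G = 6.674×10^-11 N·m²/kg².
F = 59246 N
59246 N × (1 lbf / 4.448 N) = 13319 lbf

13300 lbf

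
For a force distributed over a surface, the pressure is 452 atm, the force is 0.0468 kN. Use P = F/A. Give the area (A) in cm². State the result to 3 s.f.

Rearranging: A = F/P.
P = 452 atm = 4.580×10^7 Pa; F = 0.0468 kN = 46.80 N.
A = 1.022×10^-6 m²
1.022×10^-6 m² × (1 cm² / 1.000×10^-4 m²) = 0.01022 cm²

0.0102 cm²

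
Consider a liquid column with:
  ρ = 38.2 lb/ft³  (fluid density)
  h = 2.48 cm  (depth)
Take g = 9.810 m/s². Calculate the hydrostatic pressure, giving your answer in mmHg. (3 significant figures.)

1.12 mmHg

P is given directly by: P = ρgh.
ρ = 38.2 lb/ft³ = 611.9 kg/m³; h = 2.48 cm = 0.02480 m; g = 9.810 m/s².
P = 148.9 Pa
148.9 Pa × (1 mmHg / 133.3 Pa) = 1.117 mmHg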